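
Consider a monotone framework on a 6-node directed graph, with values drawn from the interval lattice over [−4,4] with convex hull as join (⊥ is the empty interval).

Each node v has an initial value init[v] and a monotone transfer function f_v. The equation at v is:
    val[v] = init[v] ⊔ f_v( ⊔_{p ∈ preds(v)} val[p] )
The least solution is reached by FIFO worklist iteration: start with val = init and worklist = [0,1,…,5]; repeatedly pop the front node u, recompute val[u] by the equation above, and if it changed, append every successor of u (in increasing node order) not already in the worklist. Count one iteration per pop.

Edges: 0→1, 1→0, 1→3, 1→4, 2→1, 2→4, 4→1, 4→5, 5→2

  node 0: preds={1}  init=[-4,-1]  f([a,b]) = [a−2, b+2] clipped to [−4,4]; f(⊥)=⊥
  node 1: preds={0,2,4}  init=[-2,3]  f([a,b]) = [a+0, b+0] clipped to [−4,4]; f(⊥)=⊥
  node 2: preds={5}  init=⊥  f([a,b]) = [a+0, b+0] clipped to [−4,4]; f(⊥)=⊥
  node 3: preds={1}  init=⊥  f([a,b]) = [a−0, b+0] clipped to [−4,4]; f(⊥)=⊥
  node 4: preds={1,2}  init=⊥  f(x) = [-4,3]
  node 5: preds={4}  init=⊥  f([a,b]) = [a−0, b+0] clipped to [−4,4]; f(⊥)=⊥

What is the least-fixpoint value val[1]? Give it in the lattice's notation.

[-4,4]

Trace (11 dequeues):
  [1] u=0 | in [-2,3] | out [-4,4] | prev [-4,-1] | push {}
  [2] u=1 | in [-4,4] | out [-4,4] | prev [-2,3] | push {0}
  [3] u=2 | in ⊥ | out ⊥ | ==
  [4] u=3 | in [-4,4] | out [-4,4] | prev ⊥ | push {}
  [5] u=4 | in [-4,4] | out [-4,3] | prev ⊥ | push {1}
  [6] u=5 | in [-4,3] | out [-4,3] | prev ⊥ | push {2}
  [7] u=0 | in [-4,4] | out [-4,4] | ==
  [8] u=1 | in [-4,4] | out [-4,4] | ==
  [9] u=2 | in [-4,3] | out [-4,3] | prev ⊥ | push {1,4}
  [10] u=1 | in [-4,4] | out [-4,4] | ==
  [11] u=4 | in [-4,4] | out [-4,3] | ==

Converged values:
  [0] [-4,4]
  [1] [-4,4]
  [2] [-4,3]
  [3] [-4,4]
  [4] [-4,3]
  [5] [-4,3]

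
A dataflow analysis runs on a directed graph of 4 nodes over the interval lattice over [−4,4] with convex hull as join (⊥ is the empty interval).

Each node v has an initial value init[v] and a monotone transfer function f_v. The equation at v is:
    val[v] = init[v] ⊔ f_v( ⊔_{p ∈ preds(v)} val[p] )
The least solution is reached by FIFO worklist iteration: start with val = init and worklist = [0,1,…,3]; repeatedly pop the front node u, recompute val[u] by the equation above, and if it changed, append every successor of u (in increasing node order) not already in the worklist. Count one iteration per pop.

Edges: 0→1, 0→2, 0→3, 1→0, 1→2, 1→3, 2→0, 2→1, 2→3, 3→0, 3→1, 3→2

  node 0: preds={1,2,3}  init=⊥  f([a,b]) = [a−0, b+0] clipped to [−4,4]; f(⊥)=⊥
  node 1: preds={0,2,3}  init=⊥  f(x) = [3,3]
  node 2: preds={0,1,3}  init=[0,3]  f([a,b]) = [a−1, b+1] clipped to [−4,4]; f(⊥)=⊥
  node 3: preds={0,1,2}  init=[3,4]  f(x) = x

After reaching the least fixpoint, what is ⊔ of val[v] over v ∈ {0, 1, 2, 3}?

[-4,4]

Iteration log — 20 steps:
  step 1. node 0  ⊔preds=[0,4]  new=[0,4]  old=⊥  +wl: 
  step 2. node 1  ⊔preds=[0,4]  new=[3,3]  old=⊥  +wl: 0
  step 3. node 2  ⊔preds=[0,4]  new=[-1,4]  old=[0,3]  +wl: 1
  step 4. node 3  ⊔preds=[-1,4]  new=[-1,4]  old=[3,4]  +wl: 2
  step 5. node 0  ⊔preds=[-1,4]  new=[-1,4]  old=[0,4]  +wl: 3
  step 6. node 1  ⊔preds=[-1,4]  new=[3,3]  stable
  step 7. node 2  ⊔preds=[-1,4]  new=[-2,4]  old=[-1,4]  +wl: 0,1
  step 8. node 3  ⊔preds=[-2,4]  new=[-2,4]  old=[-1,4]  +wl: 2
  step 9. node 0  ⊔preds=[-2,4]  new=[-2,4]  old=[-1,4]  +wl: 3
  step 10. node 1  ⊔preds=[-2,4]  new=[3,3]  stable
  step 11. node 2  ⊔preds=[-2,4]  new=[-3,4]  old=[-2,4]  +wl: 0,1
  step 12. node 3  ⊔preds=[-3,4]  new=[-3,4]  old=[-2,4]  +wl: 2
  step 13. node 0  ⊔preds=[-3,4]  new=[-3,4]  old=[-2,4]  +wl: 3
  step 14. node 1  ⊔preds=[-3,4]  new=[3,3]  stable
  step 15. node 2  ⊔preds=[-3,4]  new=[-4,4]  old=[-3,4]  +wl: 0,1
  step 16. node 3  ⊔preds=[-4,4]  new=[-4,4]  old=[-3,4]  +wl: 2
  step 17. node 0  ⊔preds=[-4,4]  new=[-4,4]  old=[-3,4]  +wl: 3
  step 18. node 1  ⊔preds=[-4,4]  new=[3,3]  stable
  step 19. node 2  ⊔preds=[-4,4]  new=[-4,4]  stable
  step 20. node 3  ⊔preds=[-4,4]  new=[-4,4]  stable

Least fixpoint reached:
  node 0: [-4,4]
  node 1: [3,3]
  node 2: [-4,4]
  node 3: [-4,4]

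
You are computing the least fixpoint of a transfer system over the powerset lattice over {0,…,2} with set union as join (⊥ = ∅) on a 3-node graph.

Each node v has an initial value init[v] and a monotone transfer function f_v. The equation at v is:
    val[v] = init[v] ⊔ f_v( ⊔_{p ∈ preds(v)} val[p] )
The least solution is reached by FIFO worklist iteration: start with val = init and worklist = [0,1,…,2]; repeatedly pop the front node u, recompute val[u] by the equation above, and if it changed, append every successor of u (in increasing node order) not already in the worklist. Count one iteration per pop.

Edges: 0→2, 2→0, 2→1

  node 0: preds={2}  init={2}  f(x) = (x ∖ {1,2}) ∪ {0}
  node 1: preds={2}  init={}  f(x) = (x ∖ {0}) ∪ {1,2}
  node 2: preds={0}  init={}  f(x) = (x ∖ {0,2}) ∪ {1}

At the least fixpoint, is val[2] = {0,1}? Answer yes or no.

no

Trace (5 dequeues):
  [1] u=0 | in {} | out {0,2} | prev {2} | push {}
  [2] u=1 | in {} | out {1,2} | prev {} | push {}
  [3] u=2 | in {0,2} | out {1} | prev {} | push {0,1}
  [4] u=0 | in {1} | out {0,2} | ==
  [5] u=1 | in {1} | out {1,2} | ==

Converged values:
  [0] {0,2}
  [1] {1,2}
  [2] {1}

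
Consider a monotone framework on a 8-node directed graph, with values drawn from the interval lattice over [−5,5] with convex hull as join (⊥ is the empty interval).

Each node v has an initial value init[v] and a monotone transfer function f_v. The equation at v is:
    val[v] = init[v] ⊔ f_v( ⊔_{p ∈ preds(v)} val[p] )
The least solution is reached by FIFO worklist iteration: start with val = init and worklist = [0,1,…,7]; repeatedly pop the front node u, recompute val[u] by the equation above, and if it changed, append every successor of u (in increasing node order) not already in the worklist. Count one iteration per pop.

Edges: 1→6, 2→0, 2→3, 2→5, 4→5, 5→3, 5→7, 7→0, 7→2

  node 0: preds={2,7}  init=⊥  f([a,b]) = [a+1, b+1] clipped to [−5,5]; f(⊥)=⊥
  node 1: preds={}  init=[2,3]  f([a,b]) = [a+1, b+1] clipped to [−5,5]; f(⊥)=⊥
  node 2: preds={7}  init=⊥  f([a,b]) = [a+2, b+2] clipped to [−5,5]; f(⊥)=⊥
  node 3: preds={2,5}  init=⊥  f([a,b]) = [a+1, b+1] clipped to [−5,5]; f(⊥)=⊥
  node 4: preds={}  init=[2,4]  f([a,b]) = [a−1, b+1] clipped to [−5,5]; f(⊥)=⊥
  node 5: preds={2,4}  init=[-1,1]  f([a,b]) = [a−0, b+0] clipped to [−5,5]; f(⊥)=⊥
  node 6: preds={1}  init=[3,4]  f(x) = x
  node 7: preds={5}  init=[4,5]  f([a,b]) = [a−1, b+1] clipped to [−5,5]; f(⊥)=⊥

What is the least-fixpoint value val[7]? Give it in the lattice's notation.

Iteration log — 14 steps:
  step 1. node 0  ⊔preds=[4,5]  new=[5,5]  old=⊥  +wl: 
  step 2. node 1  ⊔preds=⊥  new=[2,3]  stable
  step 3. node 2  ⊔preds=[4,5]  new=[5,5]  old=⊥  +wl: 0
  step 4. node 3  ⊔preds=[-1,5]  new=[0,5]  old=⊥  +wl: 
  step 5. node 4  ⊔preds=⊥  new=[2,4]  stable
  step 6. node 5  ⊔preds=[2,5]  new=[-1,5]  old=[-1,1]  +wl: 3
  step 7. node 6  ⊔preds=[2,3]  new=[2,4]  old=[3,4]  +wl: 
  step 8. node 7  ⊔preds=[-1,5]  new=[-2,5]  old=[4,5]  +wl: 2
  step 9. node 0  ⊔preds=[-2,5]  new=[-1,5]  old=[5,5]  +wl: 
  step 10. node 3  ⊔preds=[-1,5]  new=[0,5]  stable
  step 11. node 2  ⊔preds=[-2,5]  new=[0,5]  old=[5,5]  +wl: 0,3,5
  step 12. node 0  ⊔preds=[-2,5]  new=[-1,5]  stable
  step 13. node 3  ⊔preds=[-1,5]  new=[0,5]  stable
  step 14. node 5  ⊔preds=[0,5]  new=[-1,5]  stable

Least fixpoint reached:
  node 0: [-1,5]
  node 1: [2,3]
  node 2: [0,5]
  node 3: [0,5]
  node 4: [2,4]
  node 5: [-1,5]
  node 6: [2,4]
  node 7: [-2,5]

[-2,5]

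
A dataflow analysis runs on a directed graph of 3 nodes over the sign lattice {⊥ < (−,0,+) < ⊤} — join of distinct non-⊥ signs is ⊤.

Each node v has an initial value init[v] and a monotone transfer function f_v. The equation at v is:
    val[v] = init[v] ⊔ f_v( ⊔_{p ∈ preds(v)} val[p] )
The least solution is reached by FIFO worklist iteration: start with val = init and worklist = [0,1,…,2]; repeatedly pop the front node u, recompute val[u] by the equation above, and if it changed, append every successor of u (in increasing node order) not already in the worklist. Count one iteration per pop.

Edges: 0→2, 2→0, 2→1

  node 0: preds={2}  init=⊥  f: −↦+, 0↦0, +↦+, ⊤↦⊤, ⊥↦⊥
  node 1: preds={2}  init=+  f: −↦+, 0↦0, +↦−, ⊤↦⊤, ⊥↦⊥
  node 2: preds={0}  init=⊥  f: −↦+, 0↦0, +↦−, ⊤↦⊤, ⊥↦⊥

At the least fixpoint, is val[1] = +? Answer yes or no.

yes

Worklist (3 pops):
  #1 pop 0: in=⊥ → ⊥ (no change)
  #2 pop 1: in=⊥ → + (no change)
  #3 pop 2: in=⊥ → ⊥ (no change)

Fixpoint:
  val[0] = ⊥
  val[1] = +
  val[2] = ⊥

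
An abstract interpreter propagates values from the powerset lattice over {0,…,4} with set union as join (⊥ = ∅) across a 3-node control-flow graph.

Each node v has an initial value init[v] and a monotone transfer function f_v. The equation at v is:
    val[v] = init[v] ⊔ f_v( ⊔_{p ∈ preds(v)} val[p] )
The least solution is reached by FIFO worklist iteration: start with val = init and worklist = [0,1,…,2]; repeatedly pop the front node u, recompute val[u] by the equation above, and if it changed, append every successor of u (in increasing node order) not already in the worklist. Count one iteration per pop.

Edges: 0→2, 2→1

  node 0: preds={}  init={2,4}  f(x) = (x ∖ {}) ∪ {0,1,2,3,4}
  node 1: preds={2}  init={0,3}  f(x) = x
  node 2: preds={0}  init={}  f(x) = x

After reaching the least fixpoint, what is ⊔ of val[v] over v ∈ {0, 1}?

Worklist (4 pops):
  #1 pop 0: in={} → {0,1,2,3,4} (was {2,4}); enqueue []
  #2 pop 1: in={} → {0,3} (no change)
  #3 pop 2: in={0,1,2,3,4} → {0,1,2,3,4} (was {}); enqueue [1]
  #4 pop 1: in={0,1,2,3,4} → {0,1,2,3,4} (was {0,3}); enqueue []

Fixpoint:
  val[0] = {0,1,2,3,4}
  val[1] = {0,1,2,3,4}
  val[2] = {0,1,2,3,4}

{0,1,2,3,4}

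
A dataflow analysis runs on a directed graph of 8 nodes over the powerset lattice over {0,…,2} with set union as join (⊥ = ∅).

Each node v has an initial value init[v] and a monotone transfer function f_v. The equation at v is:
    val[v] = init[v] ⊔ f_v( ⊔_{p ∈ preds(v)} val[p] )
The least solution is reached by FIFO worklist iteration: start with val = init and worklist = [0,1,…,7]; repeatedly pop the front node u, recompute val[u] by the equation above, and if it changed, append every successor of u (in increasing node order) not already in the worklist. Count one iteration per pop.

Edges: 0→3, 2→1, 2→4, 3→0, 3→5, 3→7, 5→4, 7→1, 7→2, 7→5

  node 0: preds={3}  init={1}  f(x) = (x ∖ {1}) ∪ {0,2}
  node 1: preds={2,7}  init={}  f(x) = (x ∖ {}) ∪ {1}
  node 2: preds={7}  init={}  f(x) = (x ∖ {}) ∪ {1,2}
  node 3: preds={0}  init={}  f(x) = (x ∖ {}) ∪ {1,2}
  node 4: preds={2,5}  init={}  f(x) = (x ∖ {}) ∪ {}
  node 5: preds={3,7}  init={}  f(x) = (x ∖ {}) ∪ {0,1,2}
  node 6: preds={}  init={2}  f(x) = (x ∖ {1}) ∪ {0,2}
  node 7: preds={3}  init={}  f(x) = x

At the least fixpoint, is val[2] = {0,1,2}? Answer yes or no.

Trace (15 dequeues):
  [1] u=0 | in {} | out {0,1,2} | prev {1} | push {}
  [2] u=1 | in {} | out {1} | prev {} | push {}
  [3] u=2 | in {} | out {1,2} | prev {} | push {1}
  [4] u=3 | in {0,1,2} | out {0,1,2} | prev {} | push {0}
  [5] u=4 | in {1,2} | out {1,2} | prev {} | push {}
  [6] u=5 | in {0,1,2} | out {0,1,2} | prev {} | push {4}
  [7] u=6 | in {} | out {0,2} | prev {2} | push {}
  [8] u=7 | in {0,1,2} | out {0,1,2} | prev {} | push {2,5}
  [9] u=1 | in {0,1,2} | out {0,1,2} | prev {1} | push {}
  [10] u=0 | in {0,1,2} | out {0,1,2} | ==
  [11] u=4 | in {0,1,2} | out {0,1,2} | prev {1,2} | push {}
  [12] u=2 | in {0,1,2} | out {0,1,2} | prev {1,2} | push {1,4}
  [13] u=5 | in {0,1,2} | out {0,1,2} | ==
  [14] u=1 | in {0,1,2} | out {0,1,2} | ==
  [15] u=4 | in {0,1,2} | out {0,1,2} | ==

Converged values:
  [0] {0,1,2}
  [1] {0,1,2}
  [2] {0,1,2}
  [3] {0,1,2}
  [4] {0,1,2}
  [5] {0,1,2}
  [6] {0,2}
  [7] {0,1,2}

yes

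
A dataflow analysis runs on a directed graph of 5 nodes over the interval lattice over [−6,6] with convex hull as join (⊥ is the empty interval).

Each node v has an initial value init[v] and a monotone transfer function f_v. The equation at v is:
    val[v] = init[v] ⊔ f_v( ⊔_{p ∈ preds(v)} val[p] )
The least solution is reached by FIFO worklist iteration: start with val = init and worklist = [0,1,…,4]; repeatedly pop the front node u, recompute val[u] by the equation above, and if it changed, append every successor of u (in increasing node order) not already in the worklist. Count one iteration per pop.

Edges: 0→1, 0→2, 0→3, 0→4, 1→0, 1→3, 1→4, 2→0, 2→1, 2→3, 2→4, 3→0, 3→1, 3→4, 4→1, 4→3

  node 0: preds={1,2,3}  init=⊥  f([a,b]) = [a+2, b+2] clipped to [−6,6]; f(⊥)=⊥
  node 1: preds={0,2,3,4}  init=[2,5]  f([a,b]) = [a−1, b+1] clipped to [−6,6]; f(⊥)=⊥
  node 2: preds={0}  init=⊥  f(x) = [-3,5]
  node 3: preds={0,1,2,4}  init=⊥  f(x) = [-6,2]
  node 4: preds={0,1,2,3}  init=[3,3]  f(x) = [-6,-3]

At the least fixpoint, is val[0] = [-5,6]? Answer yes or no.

Trace (11 dequeues):
  [1] u=0 | in [2,5] | out [4,6] | prev ⊥ | push {}
  [2] u=1 | in [3,6] | out [2,6] | prev [2,5] | push {0}
  [3] u=2 | in [4,6] | out [-3,5] | prev ⊥ | push {1}
  [4] u=3 | in [-3,6] | out [-6,2] | prev ⊥ | push {}
  [5] u=4 | in [-6,6] | out [-6,3] | prev [3,3] | push {3}
  [6] u=0 | in [-6,6] | out [-4,6] | prev [4,6] | push {2,4}
  [7] u=1 | in [-6,6] | out [-6,6] | prev [2,6] | push {0}
  [8] u=3 | in [-6,6] | out [-6,2] | ==
  [9] u=2 | in [-4,6] | out [-3,5] | ==
  [10] u=4 | in [-6,6] | out [-6,3] | ==
  [11] u=0 | in [-6,6] | out [-4,6] | ==

Converged values:
  [0] [-4,6]
  [1] [-6,6]
  [2] [-3,5]
  [3] [-6,2]
  [4] [-6,3]

no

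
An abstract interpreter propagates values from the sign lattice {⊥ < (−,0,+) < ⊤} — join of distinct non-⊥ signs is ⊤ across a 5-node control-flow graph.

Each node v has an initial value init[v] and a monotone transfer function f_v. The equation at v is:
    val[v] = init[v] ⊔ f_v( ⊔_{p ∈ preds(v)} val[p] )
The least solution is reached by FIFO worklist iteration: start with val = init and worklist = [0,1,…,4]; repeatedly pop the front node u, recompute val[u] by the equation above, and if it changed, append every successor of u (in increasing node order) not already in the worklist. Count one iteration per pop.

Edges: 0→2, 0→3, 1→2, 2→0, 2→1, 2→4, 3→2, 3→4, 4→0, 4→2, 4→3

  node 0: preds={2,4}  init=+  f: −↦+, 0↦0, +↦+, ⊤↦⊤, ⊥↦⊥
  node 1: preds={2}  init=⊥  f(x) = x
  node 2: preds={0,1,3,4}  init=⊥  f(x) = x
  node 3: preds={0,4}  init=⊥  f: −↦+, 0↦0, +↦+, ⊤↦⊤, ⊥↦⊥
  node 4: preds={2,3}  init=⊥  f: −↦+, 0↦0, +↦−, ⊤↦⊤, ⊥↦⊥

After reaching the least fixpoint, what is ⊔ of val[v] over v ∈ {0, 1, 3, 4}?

⊤

Trace (15 dequeues):
  [1] u=0 | in ⊥ | out + | ==
  [2] u=1 | in ⊥ | out ⊥ | ==
  [3] u=2 | in + | out + | prev ⊥ | push {0,1}
  [4] u=3 | in + | out + | prev ⊥ | push {2}
  [5] u=4 | in + | out − | prev ⊥ | push {3}
  [6] u=0 | in ⊤ | out ⊤ | prev + | push {}
  [7] u=1 | in + | out + | prev ⊥ | push {}
  [8] u=2 | in ⊤ | out ⊤ | prev + | push {0,1,4}
  [9] u=3 | in ⊤ | out ⊤ | prev + | push {2}
  [10] u=0 | in ⊤ | out ⊤ | ==
  [11] u=1 | in ⊤ | out ⊤ | prev + | push {}
  [12] u=4 | in ⊤ | out ⊤ | prev − | push {0,3}
  [13] u=2 | in ⊤ | out ⊤ | ==
  [14] u=0 | in ⊤ | out ⊤ | ==
  [15] u=3 | in ⊤ | out ⊤ | ==

Converged values:
  [0] ⊤
  [1] ⊤
  [2] ⊤
  [3] ⊤
  [4] ⊤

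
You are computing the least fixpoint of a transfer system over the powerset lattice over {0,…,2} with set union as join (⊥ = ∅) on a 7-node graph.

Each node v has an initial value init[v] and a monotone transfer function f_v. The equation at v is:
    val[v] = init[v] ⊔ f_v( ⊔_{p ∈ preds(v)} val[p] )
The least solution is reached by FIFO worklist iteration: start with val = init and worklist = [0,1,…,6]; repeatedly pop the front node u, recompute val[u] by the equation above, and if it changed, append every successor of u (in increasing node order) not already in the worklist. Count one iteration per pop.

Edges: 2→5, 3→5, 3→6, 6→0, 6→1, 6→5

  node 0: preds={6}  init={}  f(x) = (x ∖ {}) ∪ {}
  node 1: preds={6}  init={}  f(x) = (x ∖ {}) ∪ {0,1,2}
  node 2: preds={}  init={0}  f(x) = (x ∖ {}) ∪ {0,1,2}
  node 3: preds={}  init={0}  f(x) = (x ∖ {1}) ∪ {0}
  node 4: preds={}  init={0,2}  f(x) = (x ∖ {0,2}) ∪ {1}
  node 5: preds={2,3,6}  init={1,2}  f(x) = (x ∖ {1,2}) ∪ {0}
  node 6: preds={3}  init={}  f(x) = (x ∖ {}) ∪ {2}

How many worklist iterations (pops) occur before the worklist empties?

Trace (10 dequeues):
  [1] u=0 | in {} | out {} | ==
  [2] u=1 | in {} | out {0,1,2} | prev {} | push {}
  [3] u=2 | in {} | out {0,1,2} | prev {0} | push {}
  [4] u=3 | in {} | out {0} | ==
  [5] u=4 | in {} | out {0,1,2} | prev {0,2} | push {}
  [6] u=5 | in {0,1,2} | out {0,1,2} | prev {1,2} | push {}
  [7] u=6 | in {0} | out {0,2} | prev {} | push {0,1,5}
  [8] u=0 | in {0,2} | out {0,2} | prev {} | push {}
  [9] u=1 | in {0,2} | out {0,1,2} | ==
  [10] u=5 | in {0,1,2} | out {0,1,2} | ==

Converged values:
  [0] {0,2}
  [1] {0,1,2}
  [2] {0,1,2}
  [3] {0}
  [4] {0,1,2}
  [5] {0,1,2}
  [6] {0,2}

10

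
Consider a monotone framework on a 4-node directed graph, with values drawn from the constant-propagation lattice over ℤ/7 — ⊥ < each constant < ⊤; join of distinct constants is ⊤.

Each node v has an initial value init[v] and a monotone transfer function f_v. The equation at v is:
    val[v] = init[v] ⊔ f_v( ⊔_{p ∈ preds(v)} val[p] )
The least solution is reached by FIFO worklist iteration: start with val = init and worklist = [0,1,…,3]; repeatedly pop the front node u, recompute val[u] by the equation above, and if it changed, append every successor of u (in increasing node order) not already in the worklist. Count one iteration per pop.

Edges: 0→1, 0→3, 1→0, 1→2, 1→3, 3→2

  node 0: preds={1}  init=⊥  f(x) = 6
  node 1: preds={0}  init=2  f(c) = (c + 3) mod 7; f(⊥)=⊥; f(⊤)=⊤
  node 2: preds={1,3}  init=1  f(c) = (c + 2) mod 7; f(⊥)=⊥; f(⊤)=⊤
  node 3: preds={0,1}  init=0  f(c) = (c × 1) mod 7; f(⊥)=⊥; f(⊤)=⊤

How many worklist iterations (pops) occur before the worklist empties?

5

Worklist (5 pops):
  #1 pop 0: in=2 → 6 (was ⊥); enqueue []
  #2 pop 1: in=6 → 2 (no change)
  #3 pop 2: in=⊤ → ⊤ (was 1); enqueue []
  #4 pop 3: in=⊤ → ⊤ (was 0); enqueue [2]
  #5 pop 2: in=⊤ → ⊤ (no change)

Fixpoint:
  val[0] = 6
  val[1] = 2
  val[2] = ⊤
  val[3] = ⊤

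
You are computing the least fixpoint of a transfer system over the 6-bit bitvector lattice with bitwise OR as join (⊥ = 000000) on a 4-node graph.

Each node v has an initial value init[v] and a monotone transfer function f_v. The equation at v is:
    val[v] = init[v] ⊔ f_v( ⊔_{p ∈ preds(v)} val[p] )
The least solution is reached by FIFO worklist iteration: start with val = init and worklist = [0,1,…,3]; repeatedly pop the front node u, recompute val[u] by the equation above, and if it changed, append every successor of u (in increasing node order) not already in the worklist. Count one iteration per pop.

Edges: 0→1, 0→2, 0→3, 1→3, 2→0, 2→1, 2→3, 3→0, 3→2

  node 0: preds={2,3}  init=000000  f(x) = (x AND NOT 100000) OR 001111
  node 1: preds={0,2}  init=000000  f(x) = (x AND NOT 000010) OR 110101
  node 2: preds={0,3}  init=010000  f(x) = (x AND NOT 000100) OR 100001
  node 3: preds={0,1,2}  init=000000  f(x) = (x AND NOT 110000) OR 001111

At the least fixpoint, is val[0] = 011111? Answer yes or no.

yes

Iteration log — 7 steps:
  step 1. node 0  ⊔preds=010000  new=011111  old=000000  +wl: 
  step 2. node 1  ⊔preds=011111  new=111101  old=000000  +wl: 
  step 3. node 2  ⊔preds=011111  new=111011  old=010000  +wl: 0,1
  step 4. node 3  ⊔preds=111111  new=001111  old=000000  +wl: 2
  step 5. node 0  ⊔preds=111111  new=011111  stable
  step 6. node 1  ⊔preds=111111  new=111101  stable
  step 7. node 2  ⊔preds=011111  new=111011  stable

Least fixpoint reached:
  node 0: 011111
  node 1: 111101
  node 2: 111011
  node 3: 001111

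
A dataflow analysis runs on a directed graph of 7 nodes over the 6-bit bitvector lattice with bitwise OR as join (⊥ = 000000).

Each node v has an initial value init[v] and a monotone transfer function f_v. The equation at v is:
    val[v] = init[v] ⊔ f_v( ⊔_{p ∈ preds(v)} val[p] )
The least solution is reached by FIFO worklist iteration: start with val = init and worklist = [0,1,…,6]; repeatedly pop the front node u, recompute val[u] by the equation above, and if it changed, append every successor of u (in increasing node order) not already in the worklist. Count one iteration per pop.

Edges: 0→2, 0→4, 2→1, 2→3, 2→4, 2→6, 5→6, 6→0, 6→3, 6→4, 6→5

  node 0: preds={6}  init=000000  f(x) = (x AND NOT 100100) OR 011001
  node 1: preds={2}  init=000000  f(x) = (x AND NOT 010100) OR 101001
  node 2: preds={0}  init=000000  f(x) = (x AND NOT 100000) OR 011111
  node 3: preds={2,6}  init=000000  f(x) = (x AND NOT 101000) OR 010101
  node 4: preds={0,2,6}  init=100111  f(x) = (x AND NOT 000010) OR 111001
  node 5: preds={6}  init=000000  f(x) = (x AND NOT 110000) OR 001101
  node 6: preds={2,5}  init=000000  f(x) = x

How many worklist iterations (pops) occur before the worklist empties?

Iteration log — 14 steps:
  step 1. node 0  ⊔preds=000000  new=011001  old=000000  +wl: 
  step 2. node 1  ⊔preds=000000  new=101001  old=000000  +wl: 
  step 3. node 2  ⊔preds=011001  new=011111  old=000000  +wl: 1
  step 4. node 3  ⊔preds=011111  new=010111  old=000000  +wl: 
  step 5. node 4  ⊔preds=011111  new=111111  old=100111  +wl: 
  step 6. node 5  ⊔preds=000000  new=001101  old=000000  +wl: 
  step 7. node 6  ⊔preds=011111  new=011111  old=000000  +wl: 0,3,4,5
  step 8. node 1  ⊔preds=011111  new=101011  old=101001  +wl: 
  step 9. node 0  ⊔preds=011111  new=011011  old=011001  +wl: 2
  step 10. node 3  ⊔preds=011111  new=010111  stable
  step 11. node 4  ⊔preds=011111  new=111111  stable
  step 12. node 5  ⊔preds=011111  new=001111  old=001101  +wl: 6
  step 13. node 2  ⊔preds=011011  new=011111  stable
  step 14. node 6  ⊔preds=011111  new=011111  stable

Least fixpoint reached:
  node 0: 011011
  node 1: 101011
  node 2: 011111
  node 3: 010111
  node 4: 111111
  node 5: 001111
  node 6: 011111

14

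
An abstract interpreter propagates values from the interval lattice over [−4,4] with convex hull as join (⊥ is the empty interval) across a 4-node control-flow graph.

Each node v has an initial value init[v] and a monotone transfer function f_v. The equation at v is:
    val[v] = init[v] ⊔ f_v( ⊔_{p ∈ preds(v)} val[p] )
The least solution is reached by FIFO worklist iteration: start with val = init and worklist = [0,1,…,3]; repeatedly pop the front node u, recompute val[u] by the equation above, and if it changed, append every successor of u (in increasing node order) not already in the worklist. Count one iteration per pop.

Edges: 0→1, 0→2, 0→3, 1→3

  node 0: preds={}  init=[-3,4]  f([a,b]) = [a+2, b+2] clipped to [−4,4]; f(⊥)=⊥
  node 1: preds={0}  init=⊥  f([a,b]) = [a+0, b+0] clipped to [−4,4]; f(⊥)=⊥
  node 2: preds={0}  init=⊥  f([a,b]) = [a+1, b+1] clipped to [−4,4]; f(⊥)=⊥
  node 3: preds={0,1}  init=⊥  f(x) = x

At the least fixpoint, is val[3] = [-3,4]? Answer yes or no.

Worklist (4 pops):
  #1 pop 0: in=⊥ → [-3,4] (no change)
  #2 pop 1: in=[-3,4] → [-3,4] (was ⊥); enqueue []
  #3 pop 2: in=[-3,4] → [-2,4] (was ⊥); enqueue []
  #4 pop 3: in=[-3,4] → [-3,4] (was ⊥); enqueue []

Fixpoint:
  val[0] = [-3,4]
  val[1] = [-3,4]
  val[2] = [-2,4]
  val[3] = [-3,4]

yes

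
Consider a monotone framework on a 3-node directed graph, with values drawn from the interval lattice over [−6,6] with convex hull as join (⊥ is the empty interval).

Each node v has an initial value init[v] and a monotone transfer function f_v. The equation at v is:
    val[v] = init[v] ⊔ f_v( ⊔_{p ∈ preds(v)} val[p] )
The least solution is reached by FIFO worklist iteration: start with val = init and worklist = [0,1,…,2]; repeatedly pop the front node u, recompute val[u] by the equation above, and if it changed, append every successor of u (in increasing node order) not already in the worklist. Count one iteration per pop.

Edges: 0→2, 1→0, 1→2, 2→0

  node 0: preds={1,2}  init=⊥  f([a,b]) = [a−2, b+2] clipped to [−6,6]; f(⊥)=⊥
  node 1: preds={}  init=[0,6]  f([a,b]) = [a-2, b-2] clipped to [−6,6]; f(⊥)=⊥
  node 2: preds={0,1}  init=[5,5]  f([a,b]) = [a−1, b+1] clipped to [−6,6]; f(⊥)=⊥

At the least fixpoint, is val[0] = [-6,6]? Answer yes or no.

Worklist (7 pops):
  #1 pop 0: in=[0,6] → [-2,6] (was ⊥); enqueue []
  #2 pop 1: in=⊥ → [0,6] (no change)
  #3 pop 2: in=[-2,6] → [-3,6] (was [5,5]); enqueue [0]
  #4 pop 0: in=[-3,6] → [-5,6] (was [-2,6]); enqueue [2]
  #5 pop 2: in=[-5,6] → [-6,6] (was [-3,6]); enqueue [0]
  #6 pop 0: in=[-6,6] → [-6,6] (was [-5,6]); enqueue [2]
  #7 pop 2: in=[-6,6] → [-6,6] (no change)

Fixpoint:
  val[0] = [-6,6]
  val[1] = [0,6]
  val[2] = [-6,6]

yes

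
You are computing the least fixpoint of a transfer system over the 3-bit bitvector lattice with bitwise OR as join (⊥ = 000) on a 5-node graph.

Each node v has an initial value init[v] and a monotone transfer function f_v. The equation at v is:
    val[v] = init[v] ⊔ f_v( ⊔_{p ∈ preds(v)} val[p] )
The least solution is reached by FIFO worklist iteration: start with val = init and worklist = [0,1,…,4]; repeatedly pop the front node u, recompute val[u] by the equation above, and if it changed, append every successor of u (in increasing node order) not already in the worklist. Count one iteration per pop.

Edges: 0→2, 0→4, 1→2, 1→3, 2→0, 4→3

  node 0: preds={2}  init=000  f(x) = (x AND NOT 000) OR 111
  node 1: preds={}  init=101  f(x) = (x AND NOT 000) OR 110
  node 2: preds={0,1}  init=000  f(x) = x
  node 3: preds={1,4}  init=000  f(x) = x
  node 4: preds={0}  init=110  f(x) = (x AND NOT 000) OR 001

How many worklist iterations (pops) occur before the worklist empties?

Iteration log — 7 steps:
  step 1. node 0  ⊔preds=000  new=111  old=000  +wl: 
  step 2. node 1  ⊔preds=000  new=111  old=101  +wl: 
  step 3. node 2  ⊔preds=111  new=111  old=000  +wl: 0
  step 4. node 3  ⊔preds=111  new=111  old=000  +wl: 
  step 5. node 4  ⊔preds=111  new=111  old=110  +wl: 3
  step 6. node 0  ⊔preds=111  new=111  stable
  step 7. node 3  ⊔preds=111  new=111  stable

Least fixpoint reached:
  node 0: 111
  node 1: 111
  node 2: 111
  node 3: 111
  node 4: 111

7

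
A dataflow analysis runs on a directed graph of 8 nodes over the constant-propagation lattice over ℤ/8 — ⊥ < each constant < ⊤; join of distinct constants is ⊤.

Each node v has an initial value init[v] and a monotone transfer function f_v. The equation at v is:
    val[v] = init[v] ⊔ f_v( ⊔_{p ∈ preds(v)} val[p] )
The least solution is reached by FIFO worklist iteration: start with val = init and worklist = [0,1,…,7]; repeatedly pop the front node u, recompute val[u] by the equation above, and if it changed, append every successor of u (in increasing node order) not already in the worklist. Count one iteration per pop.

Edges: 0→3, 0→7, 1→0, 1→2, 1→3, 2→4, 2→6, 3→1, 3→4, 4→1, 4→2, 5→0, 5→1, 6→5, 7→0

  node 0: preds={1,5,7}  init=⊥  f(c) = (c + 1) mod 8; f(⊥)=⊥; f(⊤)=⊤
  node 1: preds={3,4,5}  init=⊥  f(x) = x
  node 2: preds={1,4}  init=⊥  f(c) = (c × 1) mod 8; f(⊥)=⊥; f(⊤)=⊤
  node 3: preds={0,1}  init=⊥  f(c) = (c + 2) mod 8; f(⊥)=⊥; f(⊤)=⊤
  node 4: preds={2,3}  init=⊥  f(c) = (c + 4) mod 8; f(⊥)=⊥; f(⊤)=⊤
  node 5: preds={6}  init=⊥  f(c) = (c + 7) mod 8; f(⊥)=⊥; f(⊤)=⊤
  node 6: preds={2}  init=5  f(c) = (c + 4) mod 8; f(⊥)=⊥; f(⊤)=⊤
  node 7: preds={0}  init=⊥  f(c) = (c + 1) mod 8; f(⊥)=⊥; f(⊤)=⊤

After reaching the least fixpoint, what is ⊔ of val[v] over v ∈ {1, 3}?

Iteration log — 27 steps:
  step 1. node 0  ⊔preds=⊥  new=⊥  stable
  step 2. node 1  ⊔preds=⊥  new=⊥  stable
  step 3. node 2  ⊔preds=⊥  new=⊥  stable
  step 4. node 3  ⊔preds=⊥  new=⊥  stable
  step 5. node 4  ⊔preds=⊥  new=⊥  stable
  step 6. node 5  ⊔preds=5  new=4  old=⊥  +wl: 0,1
  step 7. node 6  ⊔preds=⊥  new=5  stable
  step 8. node 7  ⊔preds=⊥  new=⊥  stable
  step 9. node 0  ⊔preds=4  new=5  old=⊥  +wl: 3,7
  step 10. node 1  ⊔preds=4  new=4  old=⊥  +wl: 0,2
  step 11. node 3  ⊔preds=⊤  new=⊤  old=⊥  +wl: 1,4
  step 12. node 7  ⊔preds=5  new=6  old=⊥  +wl: 
  step 13. node 0  ⊔preds=⊤  new=⊤  old=5  +wl: 3,7
  step 14. node 2  ⊔preds=4  new=4  old=⊥  +wl: 6
  step 15. node 1  ⊔preds=⊤  new=⊤  old=4  +wl: 0,2
  step 16. node 4  ⊔preds=⊤  new=⊤  old=⊥  +wl: 1
  step 17. node 3  ⊔preds=⊤  new=⊤  stable
  step 18. node 7  ⊔preds=⊤  new=⊤  old=6  +wl: 
  step 19. node 6  ⊔preds=4  new=⊤  old=5  +wl: 5
  step 20. node 0  ⊔preds=⊤  new=⊤  stable
  step 21. node 2  ⊔preds=⊤  new=⊤  old=4  +wl: 4,6
  step 22. node 1  ⊔preds=⊤  new=⊤  stable
  step 23. node 5  ⊔preds=⊤  new=⊤  old=4  +wl: 0,1
  step 24. node 4  ⊔preds=⊤  new=⊤  stable
  step 25. node 6  ⊔preds=⊤  new=⊤  stable
  step 26. node 0  ⊔preds=⊤  new=⊤  stable
  step 27. node 1  ⊔preds=⊤  new=⊤  stable

Least fixpoint reached:
  node 0: ⊤
  node 1: ⊤
  node 2: ⊤
  node 3: ⊤
  node 4: ⊤
  node 5: ⊤
  node 6: ⊤
  node 7: ⊤

⊤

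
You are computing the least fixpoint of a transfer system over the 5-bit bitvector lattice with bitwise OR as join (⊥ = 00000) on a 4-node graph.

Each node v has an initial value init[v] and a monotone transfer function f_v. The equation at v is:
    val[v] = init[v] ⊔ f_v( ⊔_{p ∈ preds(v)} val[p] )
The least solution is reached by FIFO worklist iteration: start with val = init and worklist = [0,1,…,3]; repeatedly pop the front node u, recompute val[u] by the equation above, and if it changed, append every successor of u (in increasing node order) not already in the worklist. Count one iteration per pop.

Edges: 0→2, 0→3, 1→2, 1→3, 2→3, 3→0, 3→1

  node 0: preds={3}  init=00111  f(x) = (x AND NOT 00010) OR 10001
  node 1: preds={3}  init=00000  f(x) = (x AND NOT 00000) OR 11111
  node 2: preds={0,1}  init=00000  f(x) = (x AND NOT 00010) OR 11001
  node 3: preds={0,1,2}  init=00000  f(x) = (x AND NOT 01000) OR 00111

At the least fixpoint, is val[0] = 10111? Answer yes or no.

yes

Trace (6 dequeues):
  [1] u=0 | in 00000 | out 10111 | prev 00111 | push {}
  [2] u=1 | in 00000 | out 11111 | prev 00000 | push {}
  [3] u=2 | in 11111 | out 11101 | prev 00000 | push {}
  [4] u=3 | in 11111 | out 10111 | prev 00000 | push {0,1}
  [5] u=0 | in 10111 | out 10111 | ==
  [6] u=1 | in 10111 | out 11111 | ==

Converged values:
  [0] 10111
  [1] 11111
  [2] 11101
  [3] 10111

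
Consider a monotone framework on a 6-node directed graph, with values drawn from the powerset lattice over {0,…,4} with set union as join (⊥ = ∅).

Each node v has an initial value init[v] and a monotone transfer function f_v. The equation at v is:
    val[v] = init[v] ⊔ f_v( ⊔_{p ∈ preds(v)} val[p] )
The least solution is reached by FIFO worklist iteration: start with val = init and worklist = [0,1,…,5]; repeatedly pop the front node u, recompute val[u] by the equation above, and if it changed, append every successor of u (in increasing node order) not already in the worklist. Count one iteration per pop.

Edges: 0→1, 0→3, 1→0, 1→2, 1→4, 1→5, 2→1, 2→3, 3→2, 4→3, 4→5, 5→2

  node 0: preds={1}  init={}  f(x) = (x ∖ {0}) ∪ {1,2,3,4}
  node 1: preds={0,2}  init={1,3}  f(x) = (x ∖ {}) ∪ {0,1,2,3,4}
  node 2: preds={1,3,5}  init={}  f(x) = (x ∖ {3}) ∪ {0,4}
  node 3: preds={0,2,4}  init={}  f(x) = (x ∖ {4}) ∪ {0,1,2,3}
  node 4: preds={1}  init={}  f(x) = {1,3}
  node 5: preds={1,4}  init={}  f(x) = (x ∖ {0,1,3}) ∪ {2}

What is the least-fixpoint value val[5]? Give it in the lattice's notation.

{2,4}

Worklist (10 pops):
  #1 pop 0: in={1,3} → {1,2,3,4} (was {}); enqueue []
  #2 pop 1: in={1,2,3,4} → {0,1,2,3,4} (was {1,3}); enqueue [0]
  #3 pop 2: in={0,1,2,3,4} → {0,1,2,4} (was {}); enqueue [1]
  #4 pop 3: in={0,1,2,3,4} → {0,1,2,3} (was {}); enqueue [2]
  #5 pop 4: in={0,1,2,3,4} → {1,3} (was {}); enqueue [3]
  #6 pop 5: in={0,1,2,3,4} → {2,4} (was {}); enqueue []
  #7 pop 0: in={0,1,2,3,4} → {1,2,3,4} (no change)
  #8 pop 1: in={0,1,2,3,4} → {0,1,2,3,4} (no change)
  #9 pop 2: in={0,1,2,3,4} → {0,1,2,4} (no change)
  #10 pop 3: in={0,1,2,3,4} → {0,1,2,3} (no change)

Fixpoint:
  val[0] = {1,2,3,4}
  val[1] = {0,1,2,3,4}
  val[2] = {0,1,2,4}
  val[3] = {0,1,2,3}
  val[4] = {1,3}
  val[5] = {2,4}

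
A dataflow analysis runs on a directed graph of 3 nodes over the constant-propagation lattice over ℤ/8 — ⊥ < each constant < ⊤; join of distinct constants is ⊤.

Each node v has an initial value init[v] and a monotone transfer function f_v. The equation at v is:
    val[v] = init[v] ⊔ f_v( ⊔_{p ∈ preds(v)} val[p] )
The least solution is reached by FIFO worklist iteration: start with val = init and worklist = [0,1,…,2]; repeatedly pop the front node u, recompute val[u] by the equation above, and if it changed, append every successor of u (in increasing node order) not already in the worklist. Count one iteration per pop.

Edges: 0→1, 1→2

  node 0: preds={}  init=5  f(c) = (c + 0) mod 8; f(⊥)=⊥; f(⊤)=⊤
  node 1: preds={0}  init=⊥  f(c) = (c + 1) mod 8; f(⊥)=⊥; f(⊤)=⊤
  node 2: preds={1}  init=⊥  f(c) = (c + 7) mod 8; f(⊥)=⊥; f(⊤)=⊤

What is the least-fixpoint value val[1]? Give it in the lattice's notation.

6

Trace (3 dequeues):
  [1] u=0 | in ⊥ | out 5 | ==
  [2] u=1 | in 5 | out 6 | prev ⊥ | push {}
  [3] u=2 | in 6 | out 5 | prev ⊥ | push {}

Converged values:
  [0] 5
  [1] 6
  [2] 5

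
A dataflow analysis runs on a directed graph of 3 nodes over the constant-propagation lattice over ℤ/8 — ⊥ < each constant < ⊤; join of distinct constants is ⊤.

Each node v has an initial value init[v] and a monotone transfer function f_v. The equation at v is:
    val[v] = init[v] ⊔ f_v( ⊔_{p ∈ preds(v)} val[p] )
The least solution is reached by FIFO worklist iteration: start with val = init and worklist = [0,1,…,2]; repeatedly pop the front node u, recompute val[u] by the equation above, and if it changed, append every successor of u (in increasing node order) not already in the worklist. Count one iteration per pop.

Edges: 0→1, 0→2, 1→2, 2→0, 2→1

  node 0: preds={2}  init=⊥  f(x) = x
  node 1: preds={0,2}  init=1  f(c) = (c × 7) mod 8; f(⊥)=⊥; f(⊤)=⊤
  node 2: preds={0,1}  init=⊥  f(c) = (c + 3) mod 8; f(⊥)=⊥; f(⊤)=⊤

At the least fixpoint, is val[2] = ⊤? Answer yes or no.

Iteration log — 9 steps:
  step 1. node 0  ⊔preds=⊥  new=⊥  stable
  step 2. node 1  ⊔preds=⊥  new=1  stable
  step 3. node 2  ⊔preds=1  new=4  old=⊥  +wl: 0,1
  step 4. node 0  ⊔preds=4  new=4  old=⊥  +wl: 2
  step 5. node 1  ⊔preds=4  new=⊤  old=1  +wl: 
  step 6. node 2  ⊔preds=⊤  new=⊤  old=4  +wl: 0,1
  step 7. node 0  ⊔preds=⊤  new=⊤  old=4  +wl: 2
  step 8. node 1  ⊔preds=⊤  new=⊤  stable
  step 9. node 2  ⊔preds=⊤  new=⊤  stable

Least fixpoint reached:
  node 0: ⊤
  node 1: ⊤
  node 2: ⊤

yes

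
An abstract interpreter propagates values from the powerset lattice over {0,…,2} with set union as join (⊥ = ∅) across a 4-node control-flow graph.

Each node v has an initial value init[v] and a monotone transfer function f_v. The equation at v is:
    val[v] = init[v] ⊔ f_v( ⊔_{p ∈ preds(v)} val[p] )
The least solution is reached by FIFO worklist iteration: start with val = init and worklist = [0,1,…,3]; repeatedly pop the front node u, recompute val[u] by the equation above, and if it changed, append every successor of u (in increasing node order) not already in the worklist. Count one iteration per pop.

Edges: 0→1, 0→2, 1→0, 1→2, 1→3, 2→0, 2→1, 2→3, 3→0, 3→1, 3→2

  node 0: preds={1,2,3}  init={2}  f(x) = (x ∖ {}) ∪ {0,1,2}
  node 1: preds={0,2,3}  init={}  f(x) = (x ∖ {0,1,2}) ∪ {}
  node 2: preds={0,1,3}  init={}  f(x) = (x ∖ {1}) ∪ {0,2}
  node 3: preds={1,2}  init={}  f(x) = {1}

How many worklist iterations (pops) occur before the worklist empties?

7

Worklist (7 pops):
  #1 pop 0: in={} → {0,1,2} (was {2}); enqueue []
  #2 pop 1: in={0,1,2} → {} (no change)
  #3 pop 2: in={0,1,2} → {0,2} (was {}); enqueue [0,1]
  #4 pop 3: in={0,2} → {1} (was {}); enqueue [2]
  #5 pop 0: in={0,1,2} → {0,1,2} (no change)
  #6 pop 1: in={0,1,2} → {} (no change)
  #7 pop 2: in={0,1,2} → {0,2} (no change)

Fixpoint:
  val[0] = {0,1,2}
  val[1] = {}
  val[2] = {0,2}
  val[3] = {1}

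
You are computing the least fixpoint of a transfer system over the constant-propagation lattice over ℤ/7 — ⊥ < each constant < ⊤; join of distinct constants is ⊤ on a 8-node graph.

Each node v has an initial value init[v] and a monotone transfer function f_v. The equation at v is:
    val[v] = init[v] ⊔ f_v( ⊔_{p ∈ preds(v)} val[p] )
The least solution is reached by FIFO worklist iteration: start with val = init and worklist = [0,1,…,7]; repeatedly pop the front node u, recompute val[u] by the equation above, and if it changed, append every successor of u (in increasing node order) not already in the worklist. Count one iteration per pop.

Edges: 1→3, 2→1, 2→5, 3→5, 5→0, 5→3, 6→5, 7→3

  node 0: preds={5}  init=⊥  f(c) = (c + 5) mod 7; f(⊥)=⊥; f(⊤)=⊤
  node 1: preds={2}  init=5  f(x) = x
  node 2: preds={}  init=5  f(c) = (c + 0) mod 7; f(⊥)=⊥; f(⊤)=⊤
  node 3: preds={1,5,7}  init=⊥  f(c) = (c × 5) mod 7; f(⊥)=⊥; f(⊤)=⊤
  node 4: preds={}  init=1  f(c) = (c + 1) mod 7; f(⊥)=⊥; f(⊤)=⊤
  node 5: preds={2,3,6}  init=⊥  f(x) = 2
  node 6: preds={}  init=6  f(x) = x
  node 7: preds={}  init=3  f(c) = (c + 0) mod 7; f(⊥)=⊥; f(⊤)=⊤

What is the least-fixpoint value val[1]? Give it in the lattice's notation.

Trace (10 dequeues):
  [1] u=0 | in ⊥ | out ⊥ | ==
  [2] u=1 | in 5 | out 5 | ==
  [3] u=2 | in ⊥ | out 5 | ==
  [4] u=3 | in ⊤ | out ⊤ | prev ⊥ | push {}
  [5] u=4 | in ⊥ | out 1 | ==
  [6] u=5 | in ⊤ | out 2 | prev ⊥ | push {0,3}
  [7] u=6 | in ⊥ | out 6 | ==
  [8] u=7 | in ⊥ | out 3 | ==
  [9] u=0 | in 2 | out 0 | prev ⊥ | push {}
  [10] u=3 | in ⊤ | out ⊤ | ==

Converged values:
  [0] 0
  [1] 5
  [2] 5
  [3] ⊤
  [4] 1
  [5] 2
  [6] 6
  [7] 3

5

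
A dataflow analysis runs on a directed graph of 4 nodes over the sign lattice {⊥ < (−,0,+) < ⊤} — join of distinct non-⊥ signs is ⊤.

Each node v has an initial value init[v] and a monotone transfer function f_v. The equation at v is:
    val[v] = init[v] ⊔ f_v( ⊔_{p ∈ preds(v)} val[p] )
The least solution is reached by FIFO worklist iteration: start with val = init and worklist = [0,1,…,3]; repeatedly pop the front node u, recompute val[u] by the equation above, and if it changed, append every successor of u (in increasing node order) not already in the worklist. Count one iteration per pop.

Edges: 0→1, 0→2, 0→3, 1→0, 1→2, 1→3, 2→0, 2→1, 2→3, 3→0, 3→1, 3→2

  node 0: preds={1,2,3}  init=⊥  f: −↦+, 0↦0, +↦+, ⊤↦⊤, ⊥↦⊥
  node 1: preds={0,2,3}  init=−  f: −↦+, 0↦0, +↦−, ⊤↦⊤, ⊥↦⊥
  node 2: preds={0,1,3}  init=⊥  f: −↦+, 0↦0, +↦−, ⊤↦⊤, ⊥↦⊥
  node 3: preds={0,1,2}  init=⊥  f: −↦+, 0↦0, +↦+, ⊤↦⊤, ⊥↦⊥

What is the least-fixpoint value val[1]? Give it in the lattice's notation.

⊤

Iteration log — 9 steps:
  step 1. node 0  ⊔preds=−  new=+  old=⊥  +wl: 
  step 2. node 1  ⊔preds=+  new=−  stable
  step 3. node 2  ⊔preds=⊤  new=⊤  old=⊥  +wl: 0,1
  step 4. node 3  ⊔preds=⊤  new=⊤  old=⊥  +wl: 2
  step 5. node 0  ⊔preds=⊤  new=⊤  old=+  +wl: 3
  step 6. node 1  ⊔preds=⊤  new=⊤  old=−  +wl: 0
  step 7. node 2  ⊔preds=⊤  new=⊤  stable
  step 8. node 3  ⊔preds=⊤  new=⊤  stable
  step 9. node 0  ⊔preds=⊤  new=⊤  stable

Least fixpoint reached:
  node 0: ⊤
  node 1: ⊤
  node 2: ⊤
  node 3: ⊤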